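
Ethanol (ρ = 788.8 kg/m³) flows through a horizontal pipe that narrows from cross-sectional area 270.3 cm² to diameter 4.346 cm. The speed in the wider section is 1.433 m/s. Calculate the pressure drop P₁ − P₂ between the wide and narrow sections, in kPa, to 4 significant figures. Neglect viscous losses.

Mass conservation (A₁v₁ = A₂v₂) gives v₂ = 1.433 × 270.3/14.83 = 26.11 m/s.
Bernoulli (h₁ = h₂): P₁ − P₂ = ½ρ(v₂² − v₁²).
P₁ − P₂ = ½·788.8·(26.11² − 1.433²) = ½·788.8·679.7 = 268100 Pa.

ΔP = 268.1 kPa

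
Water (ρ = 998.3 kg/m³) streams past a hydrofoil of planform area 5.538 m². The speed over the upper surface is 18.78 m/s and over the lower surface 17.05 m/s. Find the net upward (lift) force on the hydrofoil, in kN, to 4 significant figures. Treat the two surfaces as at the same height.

F = 171.3 kN

The faster flow above has the lower pressure; Bernoulli (same height) gives ΔP = ½ρ(v_up² − v_low²).
ΔP = ½·998.3·(18.78² − 17.05²) = 30940 Pa.
Lift = ΔP · A = 30940 × 5.538 = 171300 N.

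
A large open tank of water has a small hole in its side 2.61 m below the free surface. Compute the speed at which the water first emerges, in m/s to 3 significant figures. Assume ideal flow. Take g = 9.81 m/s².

v ≈ 7.16 m/s

Bernoulli from surface to hole (P equal, v_surface ≈ 0): v = √(2gh) = √(2×9.81×2.61) = 7.16 m/s.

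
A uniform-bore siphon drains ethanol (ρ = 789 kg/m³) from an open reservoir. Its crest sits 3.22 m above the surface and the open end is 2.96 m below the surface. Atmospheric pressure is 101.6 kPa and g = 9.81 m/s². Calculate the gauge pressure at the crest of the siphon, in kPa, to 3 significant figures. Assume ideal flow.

The outlet speed comes from Torricelli: v = √(2g·2.96) = 7.62 m/s.
The bore is uniform, so the speed at the crest is the same v. Bernoulli surface→crest: P_atm = P_top + ½ρv² + ρg·h_top.
P_top = 101600 − ½·789·7.62² − 789·9.81·3.22 = 53800 Pa. So P_gauge = P_top − P_atm = -47800 Pa.

P_gauge = -47.8 kPa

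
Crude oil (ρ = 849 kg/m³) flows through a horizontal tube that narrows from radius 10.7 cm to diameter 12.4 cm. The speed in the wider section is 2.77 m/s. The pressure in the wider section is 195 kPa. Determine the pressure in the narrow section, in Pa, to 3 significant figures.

P₂ ≈ 169000 Pa

By continuity, v₂ = v₁·A₁/A₂ = 2.77·(360/121) = 8.25 m/s.
The pipe is horizontal, so Bernoulli reduces to P₁ + ½ρv₁² = P₂ + ½ρv₂².
P₂ = P₁ − ½ρ(v₂² − v₁²) = 195000 − ½·849·(8.25² − 2.77²) = 195000 − 25600 = 169000 Pa.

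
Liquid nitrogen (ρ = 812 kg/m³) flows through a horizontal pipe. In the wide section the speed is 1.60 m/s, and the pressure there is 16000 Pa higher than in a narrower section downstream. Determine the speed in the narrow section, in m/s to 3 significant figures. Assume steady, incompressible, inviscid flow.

Horizontal Bernoulli: P₁ + ½ρv₁² = P₂ + ½ρv₂², so v₂² = v₁² + 2(P₁ − P₂)/ρ.
v₂ = √(1.60² + 2·16000/812) = √(2.56 + 39.4) = 6.48 m/s.

v₂ ≈ 6.48 m/s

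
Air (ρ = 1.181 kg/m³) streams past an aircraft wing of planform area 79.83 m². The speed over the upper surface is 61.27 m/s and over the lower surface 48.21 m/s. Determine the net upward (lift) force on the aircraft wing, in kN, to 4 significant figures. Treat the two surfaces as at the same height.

The faster flow above has the lower pressure; Bernoulli (same height) gives ΔP = ½ρ(v_up² − v_low²).
ΔP = ½·1.181·(61.27² − 48.21²) = 844.3 Pa.
Lift = ΔP · A = 844.3 × 79.83 = 67400 N.

F ≈ 67.40 kN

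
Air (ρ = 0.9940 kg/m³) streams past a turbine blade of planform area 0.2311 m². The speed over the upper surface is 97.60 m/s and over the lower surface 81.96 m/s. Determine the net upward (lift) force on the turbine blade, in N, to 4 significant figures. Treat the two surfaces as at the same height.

F = 322.6 N

From P + ½ρv² = const at equal height, P_low − P_up = ½ρ(v_up² − v_low²).
ΔP = ½·0.9940·(97.60² − 81.96²) = 1396 Pa.
Lift = ΔP · A = 1396 × 0.2311 = 322.6 N.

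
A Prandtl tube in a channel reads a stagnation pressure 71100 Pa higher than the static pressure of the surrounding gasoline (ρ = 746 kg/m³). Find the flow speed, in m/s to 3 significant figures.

v ≈ 13.8 m/s

Bernoulli between the free stream and the stagnation point: ½ρv² = P_stag − P_static.
v = √(2ΔP/ρ) = √(2·71100/746) = 13.8 m/s.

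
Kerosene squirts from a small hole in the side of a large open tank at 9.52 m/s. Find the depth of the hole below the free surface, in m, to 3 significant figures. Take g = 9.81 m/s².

h = 4.62 m

Torricelli: v = √(2gh), so h = v²/(2g).
h = 9.52²/(2·9.81) = 90.6/19.62 = 4.62 m.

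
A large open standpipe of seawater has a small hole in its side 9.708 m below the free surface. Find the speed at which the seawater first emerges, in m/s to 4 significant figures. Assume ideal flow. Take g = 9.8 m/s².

With the surface at rest and both surface and jet at atmospheric pressure, Bernoulli gives ρg h = ½ρv², so v = √(2gh) = √(2·9.8·9.708) = 13.79 m/s.

13.79 m/s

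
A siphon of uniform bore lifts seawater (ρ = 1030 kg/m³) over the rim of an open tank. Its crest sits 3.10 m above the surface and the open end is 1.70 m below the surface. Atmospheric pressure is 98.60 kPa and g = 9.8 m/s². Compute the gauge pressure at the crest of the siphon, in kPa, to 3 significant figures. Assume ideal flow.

From the surface to the outlet (both open to atmosphere, surface at rest): v = √(2g·h_out) = √(2·9.8·1.70) = 5.77 m/s.
The bore is uniform, so the speed at the crest is the same v. Bernoulli surface→crest: P_atm = P_top + ½ρv² + ρg·h_top.
P_top = 98600 − ½·1030·5.77² − 1030·9.8·3.10 = 50100 Pa. So P_gauge = P_top − P_atm = -48500 Pa.

P_gauge = -48.5 kPa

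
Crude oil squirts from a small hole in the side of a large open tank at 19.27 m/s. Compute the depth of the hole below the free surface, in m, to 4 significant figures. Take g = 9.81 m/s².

For a small hole in a large open tank, ½v² = gh, giving h = v²/(2g).
h = 19.27²/(2·9.81) = 371.3/19.62 = 18.93 m.

18.93 m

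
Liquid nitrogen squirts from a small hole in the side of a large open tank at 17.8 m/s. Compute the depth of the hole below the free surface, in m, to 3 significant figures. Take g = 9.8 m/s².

Inverting v = √(2gh) gives h = v² / 2g.
h = 17.8²/(2·9.8) = 317/19.60 = 16.2 m.

h = 16.2 m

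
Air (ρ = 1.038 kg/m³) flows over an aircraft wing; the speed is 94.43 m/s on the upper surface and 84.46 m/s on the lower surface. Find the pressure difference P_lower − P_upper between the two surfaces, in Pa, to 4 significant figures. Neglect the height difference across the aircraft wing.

With negligible Δh, P + ½ρv² is constant, so P_low − P_up = ½ρ(v_up² − v_low²).
ΔP = ½·1.038·(94.43² − 84.46²) = 925.7 Pa.

ΔP ≈ 925.7 Pa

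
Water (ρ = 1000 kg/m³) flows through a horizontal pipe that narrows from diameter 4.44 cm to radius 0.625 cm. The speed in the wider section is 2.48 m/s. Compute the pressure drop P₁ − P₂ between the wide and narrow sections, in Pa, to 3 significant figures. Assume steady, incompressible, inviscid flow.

Mass conservation (A₁v₁ = A₂v₂) gives v₂ = 2.48 × 15.5/1.23 = 31.3 m/s.
Along the horizontal streamline, P + ½ρv² is constant.
P₁ − P₂ = ½·1000·(31.3² − 2.48²) = ½·1000·973 = 486000 Pa.

486000 Pa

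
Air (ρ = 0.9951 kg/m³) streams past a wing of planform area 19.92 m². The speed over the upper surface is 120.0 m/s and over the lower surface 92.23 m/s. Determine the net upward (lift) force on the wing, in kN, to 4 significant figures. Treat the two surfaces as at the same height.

From P + ½ρv² = const at equal height, P_low − P_up = ½ρ(v_up² − v_low²).
ΔP = ½·0.9951·(120.0² − 92.23²) = 2932 Pa.
Lift = ΔP · A = 2932 × 19.92 = 58410 N.

F ≈ 58.41 kN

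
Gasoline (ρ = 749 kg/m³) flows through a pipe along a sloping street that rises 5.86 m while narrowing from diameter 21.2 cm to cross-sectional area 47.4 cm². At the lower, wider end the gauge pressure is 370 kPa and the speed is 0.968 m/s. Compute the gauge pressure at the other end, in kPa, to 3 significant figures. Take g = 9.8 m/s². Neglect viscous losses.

Continuity gives A₁v₁ = A₂v₂, so v₂ = (353 cm²)/(47.4 cm²) × 0.968 m/s = 7.21 m/s.
Bernoulli: P₁ + ½ρv₁² + ρg h₁ = P₂ + ½ρv₂² + ρg h₂, so P₂ = P₁ + ½ρ(v₁² − v₂²) − ρg(h₂ − h₁).
P₂ = 370000 + ½·749·(0.968² − 7.21²) − 749·9.8·(+5.86) = 370000 + (-19100) − (43000) = 308000 Pa.

P₂ ≈ 308 kPa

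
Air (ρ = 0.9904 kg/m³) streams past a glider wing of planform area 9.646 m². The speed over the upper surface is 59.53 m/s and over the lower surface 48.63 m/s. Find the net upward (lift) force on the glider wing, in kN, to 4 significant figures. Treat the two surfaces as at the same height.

With equal heights on the two surfaces, Bernoulli gives P_lower − P_upper = ½ρ(v_upper² − v_lower²).
ΔP = ½·0.9904·(59.53² − 48.63²) = 583.8 Pa.
Lift = ΔP · A = 583.8 × 9.646 = 5631 N.

F ≈ 5.631 kN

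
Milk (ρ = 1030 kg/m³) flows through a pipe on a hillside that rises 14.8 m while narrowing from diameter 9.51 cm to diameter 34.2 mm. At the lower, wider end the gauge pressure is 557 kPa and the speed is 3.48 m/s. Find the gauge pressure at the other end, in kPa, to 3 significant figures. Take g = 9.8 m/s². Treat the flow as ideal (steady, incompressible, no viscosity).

P₂ = 41.0 kPa

Mass conservation (A₁v₁ = A₂v₂) gives v₂ = 3.48 × 71.0/9.19 = 26.9 m/s.
Energy conservation along the streamline gives P₂ = P₁ − ½ρ(v₂² − v₁²) − ρg(h₂ − h₁).
P₂ = 557000 + ½·1030·(3.48² − 26.9²) − 1030·9.8·(+14.8) = 557000 + (-367000) − (149000) = 41000 Pa.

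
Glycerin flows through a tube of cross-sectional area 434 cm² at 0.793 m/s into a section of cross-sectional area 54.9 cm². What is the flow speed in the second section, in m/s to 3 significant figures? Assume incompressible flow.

6.27 m/s

Mass conservation (A₁v₁ = A₂v₂) gives v₂ = 0.793 × 434/54.9 = 6.27 m/s.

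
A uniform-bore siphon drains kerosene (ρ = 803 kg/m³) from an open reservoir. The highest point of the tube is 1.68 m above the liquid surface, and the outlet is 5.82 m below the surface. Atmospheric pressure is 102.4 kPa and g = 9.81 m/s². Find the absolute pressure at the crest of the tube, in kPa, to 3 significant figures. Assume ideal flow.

From the surface to the outlet (both open to atmosphere, surface at rest): v = √(2g·h_out) = √(2·9.81·5.82) = 10.7 m/s.
The bore is uniform, so the speed at the crest is the same v. Bernoulli surface→crest: P_atm = P_top + ½ρv² + ρg·h_top.
P_top = 102400 − ½·803·10.7² − 803·9.81·1.68 = 43300 Pa.

P_top ≈ 43.3 kPa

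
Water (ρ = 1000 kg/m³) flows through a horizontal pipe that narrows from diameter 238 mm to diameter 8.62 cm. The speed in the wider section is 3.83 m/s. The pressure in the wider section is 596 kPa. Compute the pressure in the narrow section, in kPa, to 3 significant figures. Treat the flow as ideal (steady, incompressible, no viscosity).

P₂ = 177 kPa

Continuity gives A₁v₁ = A₂v₂, so v₂ = (445 cm²)/(58.4 cm²) × 3.83 m/s = 29.2 m/s.
The pipe is horizontal, so Bernoulli reduces to P₁ + ½ρv₁² = P₂ + ½ρv₂².
P₂ = P₁ − ½ρ(v₂² − v₁²) = 596000 − ½·1000·(29.2² − 3.83²) = 596000 − 419000 = 177000 Pa.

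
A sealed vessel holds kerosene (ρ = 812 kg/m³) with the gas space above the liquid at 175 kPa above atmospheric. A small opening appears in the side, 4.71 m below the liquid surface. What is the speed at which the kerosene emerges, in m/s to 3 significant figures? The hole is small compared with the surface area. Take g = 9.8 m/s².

v = 22.9 m/s

Take point 1 at the surface (v₁ ≈ 0) and point 2 at the hole (at atmospheric pressure). Bernoulli: P₁ + ρg h = P_atm + ½ρv₂².
With P₁ − P_atm = 175000 Pa, v₂ = √(2gh + 2ΔP/ρ) = √(2·9.8·4.71 + 2·175000/812) = 22.9 m/s.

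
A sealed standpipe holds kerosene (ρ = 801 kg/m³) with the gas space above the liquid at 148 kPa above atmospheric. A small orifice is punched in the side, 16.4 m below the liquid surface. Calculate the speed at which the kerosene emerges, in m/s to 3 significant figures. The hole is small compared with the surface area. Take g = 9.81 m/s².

26.3 m/s

Take point 1 at the surface (v₁ ≈ 0) and point 2 at the hole (at atmospheric pressure). Bernoulli: P₁ + ρg h = P_atm + ½ρv₂².
With P₁ − P_atm = 148000 Pa, v₂ = √(2gh + 2ΔP/ρ) = √(2·9.81·16.4 + 2·148000/801) = 26.3 m/s.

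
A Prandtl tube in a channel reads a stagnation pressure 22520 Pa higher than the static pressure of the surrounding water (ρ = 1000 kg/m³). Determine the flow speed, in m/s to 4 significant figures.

v ≈ 6.711 m/s

At the stagnation point the flow is brought to rest, so Bernoulli gives P_stag − P_static = ½ρv².
v = √(2ΔP/ρ) = √(2·22520/1000) = 6.711 m/s.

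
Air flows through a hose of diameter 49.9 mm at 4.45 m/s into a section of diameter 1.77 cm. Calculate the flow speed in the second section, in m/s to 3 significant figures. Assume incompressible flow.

v₂ ≈ 35.4 m/s

Continuity gives A₁v₁ = A₂v₂, so v₂ = (19.6 cm²)/(2.46 cm²) × 4.45 m/s = 35.4 m/s.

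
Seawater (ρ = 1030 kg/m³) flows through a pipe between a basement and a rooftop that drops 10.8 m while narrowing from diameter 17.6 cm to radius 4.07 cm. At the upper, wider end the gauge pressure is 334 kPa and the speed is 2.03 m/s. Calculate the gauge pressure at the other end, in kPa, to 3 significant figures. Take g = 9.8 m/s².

399 kPa

Mass conservation (A₁v₁ = A₂v₂) gives v₂ = 2.03 × 243/52.0 = 9.49 m/s.
Applying Bernoulli between the two ends and solving for P₂: P₂ = P₁ + ½ρ(v₁² − v₂²) − ρgΔh.
P₂ = 334000 + ½·1030·(2.03² − 9.49²) − 1030·9.8·(−10.8) = 334000 + (-44300) − (-109000) = 399000 Pa.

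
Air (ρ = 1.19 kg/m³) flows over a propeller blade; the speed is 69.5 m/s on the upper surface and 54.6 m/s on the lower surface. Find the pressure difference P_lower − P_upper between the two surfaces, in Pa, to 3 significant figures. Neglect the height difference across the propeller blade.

Bernoulli (same height): P_lower − P_upper = ½ρ(v_upper² − v_lower²).
ΔP = ½·1.19·(69.5² − 54.6²) = 1100 Pa.

ΔP ≈ 1100 Pa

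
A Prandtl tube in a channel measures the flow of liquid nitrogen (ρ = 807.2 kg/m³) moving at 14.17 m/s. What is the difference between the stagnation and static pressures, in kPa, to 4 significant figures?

ΔP ≈ 81.04 kPa

The dynamic pressure equals the rise in static pressure at the stagnation point: ΔP = ½ρv².
ΔP = ½·807.2·14.17² = 81040 Pa.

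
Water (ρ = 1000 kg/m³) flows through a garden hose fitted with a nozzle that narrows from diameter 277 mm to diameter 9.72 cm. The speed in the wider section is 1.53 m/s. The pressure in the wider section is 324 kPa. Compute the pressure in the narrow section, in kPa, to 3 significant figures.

By continuity, v₂ = v₁·A₁/A₂ = 1.53·(603/74.2) = 12.4 m/s.
Along the horizontal streamline, P + ½ρv² is constant.
P₂ = P₁ − ½ρ(v₂² − v₁²) = 324000 − ½·1000·(12.4² − 1.53²) = 324000 − 76000 = 248000 Pa.

P₂ = 248 kPa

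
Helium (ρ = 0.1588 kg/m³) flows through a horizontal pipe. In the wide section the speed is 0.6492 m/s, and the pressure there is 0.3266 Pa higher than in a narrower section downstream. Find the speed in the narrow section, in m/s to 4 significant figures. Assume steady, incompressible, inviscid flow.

v₂ = 2.130 m/s

Horizontal Bernoulli: P₁ + ½ρv₁² = P₂ + ½ρv₂², so v₂² = v₁² + 2(P₁ − P₂)/ρ.
v₂ = √(0.6492² + 2·0.3266/0.1588) = √(0.4215 + 4.113) = 2.130 m/s.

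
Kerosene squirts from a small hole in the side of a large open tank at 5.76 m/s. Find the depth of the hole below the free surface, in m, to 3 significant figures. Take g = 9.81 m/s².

For a small hole in a large open tank, ½v² = gh, giving h = v²/(2g).
h = 5.76²/(2·9.81) = 33.2/19.62 = 1.69 m.

1.69 m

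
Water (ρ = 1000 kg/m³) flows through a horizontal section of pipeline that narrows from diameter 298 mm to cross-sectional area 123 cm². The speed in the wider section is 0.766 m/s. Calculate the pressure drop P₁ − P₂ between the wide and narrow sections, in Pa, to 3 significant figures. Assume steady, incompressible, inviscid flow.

ΔP ≈ 9140 Pa

By continuity, v₂ = v₁·A₁/A₂ = 0.766·(697/123) = 4.34 m/s.
Bernoulli (h₁ = h₂): P₁ − P₂ = ½ρ(v₂² − v₁²).
P₁ − P₂ = ½·1000·(4.34² − 0.766²) = ½·1000·18.3 = 9140 Pa.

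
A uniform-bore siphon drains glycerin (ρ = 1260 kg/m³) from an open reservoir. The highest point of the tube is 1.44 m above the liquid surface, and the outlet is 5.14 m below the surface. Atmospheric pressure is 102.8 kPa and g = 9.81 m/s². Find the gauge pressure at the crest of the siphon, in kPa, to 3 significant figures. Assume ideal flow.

P_gauge ≈ -81.3 kPa

From the surface to the outlet (both open to atmosphere, surface at rest): v = √(2g·h_out) = √(2·9.81·5.14) = 10.0 m/s.
The bore is uniform, so the speed at the crest is the same v. Bernoulli surface→crest: P_atm = P_top + ½ρv² + ρg·h_top.
P_top = 102800 − ½·1260·10.0² − 1260·9.81·1.44 = 21500 Pa. So P_gauge = P_top − P_atm = -81300 Pa.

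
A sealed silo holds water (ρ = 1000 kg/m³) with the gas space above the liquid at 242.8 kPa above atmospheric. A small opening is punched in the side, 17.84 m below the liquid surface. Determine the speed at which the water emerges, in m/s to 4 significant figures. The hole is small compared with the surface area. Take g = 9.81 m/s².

v ≈ 28.91 m/s

Take point 1 at the surface (v₁ ≈ 0) and point 2 at the hole (at atmospheric pressure). Bernoulli: P₁ + ρg h = P_atm + ½ρv₂².
With P₁ − P_atm = 242800 Pa, v₂ = √(2gh + 2ΔP/ρ) = √(2·9.81·17.84 + 2·242800/1000) = 28.91 m/s.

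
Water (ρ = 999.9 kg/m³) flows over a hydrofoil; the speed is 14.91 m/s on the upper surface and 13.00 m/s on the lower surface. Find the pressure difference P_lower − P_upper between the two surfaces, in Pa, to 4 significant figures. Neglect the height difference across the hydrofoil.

Bernoulli (same height): P_lower − P_upper = ½ρ(v_upper² − v_lower²).
ΔP = ½·999.9·(14.91² − 13.00²) = 26650 Pa.

26650 Pa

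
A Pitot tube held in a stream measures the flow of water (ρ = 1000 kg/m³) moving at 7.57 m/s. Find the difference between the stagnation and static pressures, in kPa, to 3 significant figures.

Bernoulli between the free stream and the stagnation point: ½ρv² = P_stag − P_static.
ΔP = ½·1000·7.57² = 28700 Pa.

28.7 kPa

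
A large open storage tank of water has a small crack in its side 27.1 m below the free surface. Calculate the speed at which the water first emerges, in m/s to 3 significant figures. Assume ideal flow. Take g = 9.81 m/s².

v ≈ 23.1 m/s

Torricelli's result v = √(2gh) gives v = √(2·9.81·27.1) = 23.1 m/s.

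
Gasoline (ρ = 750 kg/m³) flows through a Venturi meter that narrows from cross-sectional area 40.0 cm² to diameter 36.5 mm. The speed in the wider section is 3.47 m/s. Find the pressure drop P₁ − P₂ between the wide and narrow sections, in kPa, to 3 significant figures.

61.5 kPa

By continuity, v₂ = v₁·A₁/A₂ = 3.47·(40.0/10.5) = 13.3 m/s.
With no height change, Bernoulli's equation is P₁ + ½ρv₁² = P₂ + ½ρv₂².
P₁ − P₂ = ½·750·(13.3² − 3.47²) = ½·750·164 = 61500 Pa.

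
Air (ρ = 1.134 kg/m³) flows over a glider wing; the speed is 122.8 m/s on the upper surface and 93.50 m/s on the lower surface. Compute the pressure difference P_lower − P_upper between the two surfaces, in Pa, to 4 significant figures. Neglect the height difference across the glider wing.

ΔP ≈ 3593 Pa

With negligible Δh, P + ½ρv² is constant, so P_low − P_up = ½ρ(v_up² − v_low²).
ΔP = ½·1.134·(122.8² − 93.50²) = 3593 Pa.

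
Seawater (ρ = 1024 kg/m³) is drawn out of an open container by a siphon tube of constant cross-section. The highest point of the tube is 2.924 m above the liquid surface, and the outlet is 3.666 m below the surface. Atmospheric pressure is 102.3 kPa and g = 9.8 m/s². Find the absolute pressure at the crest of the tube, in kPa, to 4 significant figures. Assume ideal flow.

The outlet speed comes from Torricelli: v = √(2g·3.666) = 8.477 m/s.
With constant cross-section the crest speed equals v; applying Bernoulli from the surface up to the crest, P_top = P_atm − ½ρv² − ρg·h_top.
P_top = 102300 − ½·1024·8.477² − 1024·9.8·2.924 = 36170 Pa.

P_top ≈ 36.17 kPa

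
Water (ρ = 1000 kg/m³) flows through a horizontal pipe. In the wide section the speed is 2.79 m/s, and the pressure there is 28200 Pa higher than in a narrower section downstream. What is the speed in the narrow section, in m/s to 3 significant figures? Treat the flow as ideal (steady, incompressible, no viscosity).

v₂ ≈ 8.01 m/s

Horizontal Bernoulli: P₁ + ½ρv₁² = P₂ + ½ρv₂², so v₂² = v₁² + 2(P₁ − P₂)/ρ.
v₂ = √(2.79² + 2·28200/1000) = √(7.78 + 56.4) = 8.01 m/s.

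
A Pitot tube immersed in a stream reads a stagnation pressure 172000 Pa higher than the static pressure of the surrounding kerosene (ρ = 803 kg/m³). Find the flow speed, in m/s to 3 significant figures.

At the stagnation point the flow is brought to rest, so Bernoulli gives P_stag − P_static = ½ρv².
v = √(2ΔP/ρ) = √(2·172000/803) = 20.7 m/s.

v = 20.7 m/s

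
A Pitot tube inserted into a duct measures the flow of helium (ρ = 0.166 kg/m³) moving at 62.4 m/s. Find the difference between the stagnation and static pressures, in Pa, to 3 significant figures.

Bernoulli between the free stream and the stagnation point: ½ρv² = P_stag − P_static.
ΔP = ½·0.166·62.4² = 323 Pa.

323 Pa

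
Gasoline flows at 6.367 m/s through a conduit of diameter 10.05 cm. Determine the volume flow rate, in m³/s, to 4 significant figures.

Q = 0.05051 m³/s

Q = A·v = 0.007933 m² × 6.367 m/s = 0.05051 m³/s.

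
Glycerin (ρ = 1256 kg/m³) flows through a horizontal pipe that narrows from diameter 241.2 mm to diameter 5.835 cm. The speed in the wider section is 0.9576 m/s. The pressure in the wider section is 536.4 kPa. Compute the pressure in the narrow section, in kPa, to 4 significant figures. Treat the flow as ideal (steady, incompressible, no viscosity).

P₂ ≈ 368.8 kPa

The volume flow rate is constant, so v₂ = (A₁/A₂)v₁ = (456.9/26.74)·0.9576 = 16.36 m/s.
Along the horizontal streamline, P + ½ρv² is constant.
P₂ = P₁ − ½ρ(v₂² − v₁²) = 536400 − ½·1256·(16.36² − 0.9576²) = 536400 − 167600 = 368800 Pa.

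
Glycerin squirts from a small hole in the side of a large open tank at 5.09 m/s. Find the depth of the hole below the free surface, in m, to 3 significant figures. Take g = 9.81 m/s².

h = 1.32 m

Inverting v = √(2gh) gives h = v² / 2g.
h = 5.09²/(2·9.81) = 25.9/19.62 = 1.32 m.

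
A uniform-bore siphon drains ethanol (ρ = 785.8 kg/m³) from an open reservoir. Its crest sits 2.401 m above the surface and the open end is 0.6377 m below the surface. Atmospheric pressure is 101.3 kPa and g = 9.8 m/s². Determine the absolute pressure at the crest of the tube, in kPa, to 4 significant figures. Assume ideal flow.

Bernoulli surface→outlet gives ½v² = g·h_out, so v = √(2·9.8·0.6377) = 3.535 m/s.
Continuity keeps v the same throughout the tube; from surface to crest, P_atm + 0 = P_top + ½ρv² + ρg·h_top.
P_top = 101300 − ½·785.8·3.535² − 785.8·9.8·2.401 = 77900 Pa.

P_top ≈ 77.90 kPa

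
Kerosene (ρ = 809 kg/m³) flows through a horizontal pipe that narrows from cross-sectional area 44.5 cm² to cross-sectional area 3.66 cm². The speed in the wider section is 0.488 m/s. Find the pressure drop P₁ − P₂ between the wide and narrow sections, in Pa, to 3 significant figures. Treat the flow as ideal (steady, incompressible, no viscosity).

14100 Pa

The volume flow rate is constant, so v₂ = (A₁/A₂)v₁ = (44.5/3.66)·0.488 = 5.93 m/s.
The pipe is horizontal, so Bernoulli reduces to P₁ + ½ρv₁² = P₂ + ½ρv₂².
P₁ − P₂ = ½·809·(5.93² − 0.488²) = ½·809·35.0 = 14100 Pa.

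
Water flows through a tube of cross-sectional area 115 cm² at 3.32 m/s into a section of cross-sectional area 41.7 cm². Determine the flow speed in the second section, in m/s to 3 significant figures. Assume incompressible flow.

By continuity, v₂ = v₁·A₁/A₂ = 3.32·(115/41.7) = 9.16 m/s.

v₂ ≈ 9.16 m/s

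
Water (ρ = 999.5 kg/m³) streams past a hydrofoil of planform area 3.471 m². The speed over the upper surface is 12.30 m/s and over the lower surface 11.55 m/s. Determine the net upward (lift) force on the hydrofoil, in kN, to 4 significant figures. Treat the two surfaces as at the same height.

From P + ½ρv² = const at equal height, P_low − P_up = ½ρ(v_up² − v_low²).
ΔP = ½·999.5·(12.30² − 11.55²) = 8939 Pa.
Lift = ΔP · A = 8939 × 3.471 = 31030 N.

F = 31.03 kN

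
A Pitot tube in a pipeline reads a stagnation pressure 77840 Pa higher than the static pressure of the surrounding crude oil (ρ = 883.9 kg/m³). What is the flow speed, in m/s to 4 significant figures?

13.27 m/s

Bernoulli between the free stream and the stagnation point: ½ρv² = P_stag − P_static.
v = √(2ΔP/ρ) = √(2·77840/883.9) = 13.27 m/s.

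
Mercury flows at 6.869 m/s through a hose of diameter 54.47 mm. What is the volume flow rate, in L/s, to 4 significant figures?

Q = A·v = 0.002330 m² × 6.869 m/s = 0.01601 m³/s.
Converting: 0.01601 m³/s × 1000 = 16.01 L/s.

Q ≈ 16.01 L/s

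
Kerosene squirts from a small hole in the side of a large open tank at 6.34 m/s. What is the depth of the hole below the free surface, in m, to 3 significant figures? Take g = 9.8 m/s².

Torricelli: v = √(2gh), so h = v²/(2g).
h = 6.34²/(2·9.8) = 40.2/19.60 = 2.05 m.

h = 2.05 m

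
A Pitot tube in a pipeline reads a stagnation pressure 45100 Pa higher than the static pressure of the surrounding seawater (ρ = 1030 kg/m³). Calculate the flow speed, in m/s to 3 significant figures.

At the stagnation point the flow is brought to rest, so Bernoulli gives P_stag − P_static = ½ρv².
v = √(2ΔP/ρ) = √(2·45100/1030) = 9.36 m/s.

v ≈ 9.36 m/s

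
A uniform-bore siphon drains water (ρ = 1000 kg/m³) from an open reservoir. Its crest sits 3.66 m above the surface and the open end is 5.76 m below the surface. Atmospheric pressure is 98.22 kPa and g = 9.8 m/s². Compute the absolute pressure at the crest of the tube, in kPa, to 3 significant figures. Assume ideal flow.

P_top ≈ 5.90 kPa

From the surface to the outlet (both open to atmosphere, surface at rest): v = √(2g·h_out) = √(2·9.8·5.76) = 10.6 m/s.
With constant cross-section the crest speed equals v; applying Bernoulli from the surface up to the crest, P_top = P_atm − ½ρv² − ρg·h_top.
P_top = 98220 − ½·1000·10.6² − 1000·9.8·3.66 = 5900 Pa.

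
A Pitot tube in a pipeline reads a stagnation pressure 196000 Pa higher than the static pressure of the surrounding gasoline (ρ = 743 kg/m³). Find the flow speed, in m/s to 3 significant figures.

The dynamic pressure equals the rise in static pressure at the stagnation point: ΔP = ½ρv².
v = √(2ΔP/ρ) = √(2·196000/743) = 23.0 m/s.

v ≈ 23.0 m/s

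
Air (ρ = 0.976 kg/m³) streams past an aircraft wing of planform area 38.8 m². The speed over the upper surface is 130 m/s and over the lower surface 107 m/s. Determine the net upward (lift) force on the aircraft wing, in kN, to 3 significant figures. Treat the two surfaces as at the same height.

From P + ½ρv² = const at equal height, P_low − P_up = ½ρ(v_up² − v_low²).
ΔP = ½·0.976·(130² − 107²) = 2660 Pa.
Lift = ΔP · A = 2660 × 38.8 = 103000 N.

F = 103 kN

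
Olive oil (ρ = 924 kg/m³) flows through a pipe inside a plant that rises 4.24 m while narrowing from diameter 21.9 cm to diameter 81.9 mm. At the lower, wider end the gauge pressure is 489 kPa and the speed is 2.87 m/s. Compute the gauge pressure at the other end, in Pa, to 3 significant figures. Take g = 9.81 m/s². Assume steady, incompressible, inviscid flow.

P₂ ≈ 260000 Pa

The volume flow rate is constant, so v₂ = (A₁/A₂)v₁ = (377/52.7)·2.87 = 20.5 m/s.
Bernoulli: P₁ + ½ρv₁² + ρg h₁ = P₂ + ½ρv₂² + ρg h₂, so P₂ = P₁ + ½ρ(v₁² − v₂²) − ρg(h₂ − h₁).
P₂ = 489000 + ½·924·(2.87² − 20.5²) − 924·9.81·(+4.24) = 489000 + (-191000) − (38400) = 260000 Pa.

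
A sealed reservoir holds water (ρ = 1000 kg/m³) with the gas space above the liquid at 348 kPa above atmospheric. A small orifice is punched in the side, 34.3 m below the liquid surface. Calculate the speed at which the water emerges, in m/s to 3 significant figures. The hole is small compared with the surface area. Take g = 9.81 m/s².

v ≈ 37.0 m/s

Take point 1 at the surface (v₁ ≈ 0) and point 2 at the hole (at atmospheric pressure). Bernoulli: P₁ + ρg h = P_atm + ½ρv₂².
With P₁ − P_atm = 348000 Pa, v₂ = √(2gh + 2ΔP/ρ) = √(2·9.81·34.3 + 2·348000/1000) = 37.0 m/s.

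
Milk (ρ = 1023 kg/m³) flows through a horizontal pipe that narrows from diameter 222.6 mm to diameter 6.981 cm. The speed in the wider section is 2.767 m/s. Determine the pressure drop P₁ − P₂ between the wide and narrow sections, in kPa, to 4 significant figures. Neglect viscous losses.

By continuity, v₂ = v₁·A₁/A₂ = 2.767·(389.2/38.28) = 28.13 m/s.
Along the horizontal streamline, P + ½ρv² is constant.
P₁ − P₂ = ½·1023·(28.13² − 2.767²) = ½·1023·783.8 = 400900 Pa.

400.9 kPa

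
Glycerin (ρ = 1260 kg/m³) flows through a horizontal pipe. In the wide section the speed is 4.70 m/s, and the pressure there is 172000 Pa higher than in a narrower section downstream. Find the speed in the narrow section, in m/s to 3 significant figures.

17.2 m/s

Horizontal Bernoulli: P₁ + ½ρv₁² = P₂ + ½ρv₂², so v₂² = v₁² + 2(P₁ − P₂)/ρ.
v₂ = √(4.70² + 2·172000/1260) = √(22.1 + 273) = 17.2 m/s.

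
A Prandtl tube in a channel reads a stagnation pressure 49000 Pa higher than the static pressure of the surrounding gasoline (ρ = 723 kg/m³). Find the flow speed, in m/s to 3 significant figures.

v ≈ 11.6 m/s

At the stagnation point the flow is brought to rest, so Bernoulli gives P_stag − P_static = ½ρv².
v = √(2ΔP/ρ) = √(2·49000/723) = 11.6 m/s.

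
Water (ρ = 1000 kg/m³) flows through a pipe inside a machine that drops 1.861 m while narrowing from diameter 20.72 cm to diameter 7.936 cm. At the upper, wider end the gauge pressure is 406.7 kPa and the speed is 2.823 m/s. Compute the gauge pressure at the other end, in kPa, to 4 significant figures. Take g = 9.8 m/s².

P₂ ≈ 243.8 kPa

Continuity gives A₁v₁ = A₂v₂, so v₂ = (337.2 cm²)/(49.46 cm²) × 2.823 m/s = 19.24 m/s.
Applying Bernoulli between the two ends and solving for P₂: P₂ = P₁ + ½ρ(v₁² − v₂²) − ρgΔh.
P₂ = 406700 + ½·1000·(2.823² − 19.24²) − 1000·9.8·(−1.861) = 406700 + (-181200) − (-18240) = 243800 Pa.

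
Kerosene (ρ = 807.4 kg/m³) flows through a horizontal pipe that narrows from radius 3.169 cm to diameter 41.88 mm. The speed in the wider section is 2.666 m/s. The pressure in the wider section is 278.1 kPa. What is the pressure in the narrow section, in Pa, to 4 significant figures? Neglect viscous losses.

P₂ = 265900 Pa

Continuity gives A₁v₁ = A₂v₂, so v₂ = (31.55 cm²)/(13.78 cm²) × 2.666 m/s = 6.106 m/s.
Bernoulli (h₁ = h₂): P₁ − P₂ = ½ρ(v₂² − v₁²).
P₂ = P₁ − ½ρ(v₂² − v₁²) = 278100 − ½·807.4·(6.106² − 2.666²) = 278100 − 12180 = 265900 Pa.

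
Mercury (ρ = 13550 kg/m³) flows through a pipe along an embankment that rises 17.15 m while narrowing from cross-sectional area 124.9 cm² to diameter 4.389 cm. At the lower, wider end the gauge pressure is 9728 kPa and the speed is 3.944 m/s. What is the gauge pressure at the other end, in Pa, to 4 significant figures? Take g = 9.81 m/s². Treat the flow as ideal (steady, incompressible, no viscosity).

Mass conservation (A₁v₁ = A₂v₂) gives v₂ = 3.944 × 124.9/15.13 = 32.56 m/s.
Bernoulli: P₁ + ½ρv₁² + ρg h₁ = P₂ + ½ρv₂² + ρg h₂, so P₂ = P₁ + ½ρ(v₁² − v₂²) − ρg(h₂ − h₁).
P₂ = 9728000 + ½·13550·(3.944² − 32.56²) − 13550·9.81·(+17.15) = 9728000 + (-7077000) − (2280000) = 371400 Pa.

P₂ = 371400 Pa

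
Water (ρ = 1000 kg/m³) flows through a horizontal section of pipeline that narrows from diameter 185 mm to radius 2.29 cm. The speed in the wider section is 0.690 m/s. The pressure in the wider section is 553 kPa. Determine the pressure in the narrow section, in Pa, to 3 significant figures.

P₂ = 490000 Pa

The volume flow rate is constant, so v₂ = (A₁/A₂)v₁ = (269/16.5)·0.690 = 11.3 m/s.
Bernoulli (h₁ = h₂): P₁ − P₂ = ½ρ(v₂² − v₁²).
P₂ = P₁ − ½ρ(v₂² − v₁²) = 553000 − ½·1000·(11.3² − 0.690²) = 553000 − 63100 = 490000 Pa.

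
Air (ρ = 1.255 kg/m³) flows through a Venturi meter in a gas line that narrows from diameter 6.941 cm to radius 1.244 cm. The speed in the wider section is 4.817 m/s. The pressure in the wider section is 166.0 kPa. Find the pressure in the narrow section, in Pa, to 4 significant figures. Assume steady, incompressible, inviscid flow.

Continuity gives A₁v₁ = A₂v₂, so v₂ = (37.84 cm²)/(4.862 cm²) × 4.817 m/s = 37.49 m/s.
Bernoulli (h₁ = h₂): P₁ − P₂ = ½ρ(v₂² − v₁²).
P₂ = P₁ − ½ρ(v₂² − v₁²) = 166000 − ½·1.255·(37.49² − 4.817²) = 166000 − 867.4 = 165100 Pa.

P₂ ≈ 165100 Pa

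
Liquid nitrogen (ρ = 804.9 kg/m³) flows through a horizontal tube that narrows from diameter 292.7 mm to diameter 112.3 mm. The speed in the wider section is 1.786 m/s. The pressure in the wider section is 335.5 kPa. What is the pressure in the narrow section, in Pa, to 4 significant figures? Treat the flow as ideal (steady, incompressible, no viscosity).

The volume flow rate is constant, so v₂ = (A₁/A₂)v₁ = (672.9/99.05)·1.786 = 12.13 m/s.
With no height change, Bernoulli's equation is P₁ + ½ρv₁² = P₂ + ½ρv₂².
P₂ = P₁ − ½ρ(v₂² − v₁²) = 335500 − ½·804.9·(12.13² − 1.786²) = 335500 − 57960 = 277500 Pa.

P₂ = 277500 Pa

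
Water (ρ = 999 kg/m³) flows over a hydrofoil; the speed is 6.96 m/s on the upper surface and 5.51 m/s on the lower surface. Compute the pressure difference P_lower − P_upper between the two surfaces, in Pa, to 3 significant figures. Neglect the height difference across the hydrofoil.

ΔP ≈ 9030 Pa

Bernoulli (same height): P_lower − P_upper = ½ρ(v_upper² − v_lower²).
ΔP = ½·999·(6.96² − 5.51²) = 9030 Pa.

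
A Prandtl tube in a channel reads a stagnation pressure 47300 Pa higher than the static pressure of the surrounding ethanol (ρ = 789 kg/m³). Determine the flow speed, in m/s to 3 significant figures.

At the stagnation point the flow is brought to rest, so Bernoulli gives P_stag − P_static = ½ρv².
v = √(2ΔP/ρ) = √(2·47300/789) = 10.9 m/s.

10.9 m/s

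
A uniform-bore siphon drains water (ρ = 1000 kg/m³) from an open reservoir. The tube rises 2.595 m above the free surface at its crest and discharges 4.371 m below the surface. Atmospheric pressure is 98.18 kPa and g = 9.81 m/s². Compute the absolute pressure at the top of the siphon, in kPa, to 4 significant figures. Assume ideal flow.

29.84 kPa

The outlet speed comes from Torricelli: v = √(2g·4.371) = 9.261 m/s.
Continuity keeps v the same throughout the tube; from surface to crest, P_atm + 0 = P_top + ½ρv² + ρg·h_top.
P_top = 98180 − ½·1000·9.261² − 1000·9.81·2.595 = 29840 Pa.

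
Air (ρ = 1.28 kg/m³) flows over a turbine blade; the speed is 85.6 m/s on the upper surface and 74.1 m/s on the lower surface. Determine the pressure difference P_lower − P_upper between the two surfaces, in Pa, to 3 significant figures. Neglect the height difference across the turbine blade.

ΔP = 1180 Pa

Bernoulli (same height): P_lower − P_upper = ½ρ(v_upper² − v_lower²).
ΔP = ½·1.28·(85.6² − 74.1²) = 1180 Pa.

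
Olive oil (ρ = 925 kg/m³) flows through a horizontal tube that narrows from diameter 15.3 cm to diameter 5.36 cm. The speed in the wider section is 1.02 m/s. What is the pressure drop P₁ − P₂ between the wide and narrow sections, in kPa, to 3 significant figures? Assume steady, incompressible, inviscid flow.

ΔP ≈ 31.5 kPa

Mass conservation (A₁v₁ = A₂v₂) gives v₂ = 1.02 × 184/22.6 = 8.31 m/s.
Bernoulli (h₁ = h₂): P₁ − P₂ = ½ρ(v₂² − v₁²).
P₁ − P₂ = ½·925·(8.31² − 1.02²) = ½·925·68.0 = 31500 Pa.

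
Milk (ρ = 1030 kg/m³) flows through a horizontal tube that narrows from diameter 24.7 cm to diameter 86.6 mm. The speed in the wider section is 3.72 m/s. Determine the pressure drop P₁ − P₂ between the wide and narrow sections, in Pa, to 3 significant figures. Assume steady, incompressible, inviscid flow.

Mass conservation (A₁v₁ = A₂v₂) gives v₂ = 3.72 × 479/58.9 = 30.3 m/s.
The pipe is horizontal, so Bernoulli reduces to P₁ + ½ρv₁² = P₂ + ½ρv₂².
P₁ − P₂ = ½·1030·(30.3² − 3.72²) = ½·1030·902 = 465000 Pa.

465000 Pa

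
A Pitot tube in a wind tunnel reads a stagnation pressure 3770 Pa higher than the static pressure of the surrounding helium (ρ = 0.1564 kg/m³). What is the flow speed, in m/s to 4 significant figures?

Bernoulli between the free stream and the stagnation point: ½ρv² = P_stag − P_static.
v = √(2ΔP/ρ) = √(2·3770/0.1564) = 219.6 m/s.

v ≈ 219.6 m/s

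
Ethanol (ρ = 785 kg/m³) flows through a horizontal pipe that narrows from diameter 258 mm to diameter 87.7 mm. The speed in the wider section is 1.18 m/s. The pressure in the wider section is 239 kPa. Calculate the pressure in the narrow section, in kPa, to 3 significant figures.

P₂ = 199 kPa

The volume flow rate is constant, so v₂ = (A₁/A₂)v₁ = (523/60.4)·1.18 = 10.2 m/s.
The pipe is horizontal, so Bernoulli reduces to P₁ + ½ρv₁² = P₂ + ½ρv₂².
P₂ = P₁ − ½ρ(v₂² − v₁²) = 239000 − ½·785·(10.2² − 1.18²) = 239000 − 40400 = 199000 Pa.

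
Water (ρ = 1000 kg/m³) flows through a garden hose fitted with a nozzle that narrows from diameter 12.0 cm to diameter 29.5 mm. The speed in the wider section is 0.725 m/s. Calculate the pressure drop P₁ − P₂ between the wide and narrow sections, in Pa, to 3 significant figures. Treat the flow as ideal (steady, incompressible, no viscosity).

The volume flow rate is constant, so v₂ = (A₁/A₂)v₁ = (113/6.83)·0.725 = 12.0 m/s.
Bernoulli (h₁ = h₂): P₁ − P₂ = ½ρ(v₂² − v₁²).
P₁ − P₂ = ½·1000·(12.0² − 0.725²) = ½·1000·143 = 71700 Pa.

ΔP = 71700 Pa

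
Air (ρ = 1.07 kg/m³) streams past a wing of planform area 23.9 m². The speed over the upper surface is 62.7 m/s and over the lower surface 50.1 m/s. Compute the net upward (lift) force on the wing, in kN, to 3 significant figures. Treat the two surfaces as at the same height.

F ≈ 18.2 kN

With equal heights on the two surfaces, Bernoulli gives P_lower − P_upper = ½ρ(v_upper² − v_lower²).
ΔP = ½·1.07·(62.7² − 50.1²) = 760 Pa.
Lift = ΔP · A = 760 × 23.9 = 18200 N.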